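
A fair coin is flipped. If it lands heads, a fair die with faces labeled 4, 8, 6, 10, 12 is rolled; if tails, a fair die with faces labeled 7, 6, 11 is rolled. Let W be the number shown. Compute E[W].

8

E[W | heads] = (4+8+6+10+12)/5 = 8.
E[W | tails] = (7+6+11)/3 = 8.
E[W] = (1/2)·(8) + (1/2)·(8) = 8.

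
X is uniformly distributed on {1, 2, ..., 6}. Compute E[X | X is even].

4

Given X is even, X is equally likely to be any of {2, 4, 6}.
E[X | X is even] = (2 + 4 + 6) / 3 = 4.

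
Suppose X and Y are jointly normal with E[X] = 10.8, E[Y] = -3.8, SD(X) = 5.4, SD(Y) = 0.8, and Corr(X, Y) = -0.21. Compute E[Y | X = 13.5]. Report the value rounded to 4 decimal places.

-3.8840

The regression of Y on X has slope ρ·σ_Y/σ_X and passes through (μ_X, μ_Y).
E[Y | X=13.5] = -3.8 + (-0.21)·(0.8/5.4)·(13.5 − (10.8)) = -3.8 + (-0.031111)·(2.7) = -3.8840.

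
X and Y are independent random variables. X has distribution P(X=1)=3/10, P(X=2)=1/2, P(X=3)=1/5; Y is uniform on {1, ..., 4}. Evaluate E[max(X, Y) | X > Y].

22/9

P(X > Y) = 9/40.
Summing max(X,Y)·P(x,y) over outcomes with X > Y gives 11/20.
E[max(X, Y) | X > Y] = (11/20) / (9/40) = 22/9.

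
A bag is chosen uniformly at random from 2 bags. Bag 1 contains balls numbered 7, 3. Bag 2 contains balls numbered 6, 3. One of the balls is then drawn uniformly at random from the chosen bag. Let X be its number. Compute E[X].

19/4

E[X | bag 1] = (7+3)/2 = 5.
E[X | bag 2] = (6+3)/2 = 9/2.
By the law of total expectation,
E[X] = (1/2)·(5) + (1/2)·(9/2) = 19/4.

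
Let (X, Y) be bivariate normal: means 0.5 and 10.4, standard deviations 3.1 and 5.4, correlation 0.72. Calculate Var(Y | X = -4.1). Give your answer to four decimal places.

14.0435

The conditional variance in a bivariate normal is σ_Y²(1 − ρ²), independent of x.
Var(Y | X=-4.1) = (5.4)²·(1 − (0.72)²) = 29.16·0.4816 = 14.0435.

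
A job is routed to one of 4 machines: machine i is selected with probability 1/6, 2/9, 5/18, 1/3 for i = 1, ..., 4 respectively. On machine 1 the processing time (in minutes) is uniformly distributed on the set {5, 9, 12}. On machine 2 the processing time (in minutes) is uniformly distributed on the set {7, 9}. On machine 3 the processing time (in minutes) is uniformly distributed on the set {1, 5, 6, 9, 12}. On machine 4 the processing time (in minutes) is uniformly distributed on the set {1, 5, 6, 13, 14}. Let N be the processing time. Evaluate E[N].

689/90

E[N | machine 1] = (5+9+12)/3 = 26/3.
E[N | machine 2] = (7+9)/2 = 8.
E[N | machine 3] = (1+5+6+9+12)/5 = 33/5.
E[N | machine 4] = (1+5+6+13+14)/5 = 39/5.
By the law of total expectation,
E[N] = (1/6)·(26/3) + (2/9)·(8) + (5/18)·(33/5) + (1/3)·(39/5) = 689/90.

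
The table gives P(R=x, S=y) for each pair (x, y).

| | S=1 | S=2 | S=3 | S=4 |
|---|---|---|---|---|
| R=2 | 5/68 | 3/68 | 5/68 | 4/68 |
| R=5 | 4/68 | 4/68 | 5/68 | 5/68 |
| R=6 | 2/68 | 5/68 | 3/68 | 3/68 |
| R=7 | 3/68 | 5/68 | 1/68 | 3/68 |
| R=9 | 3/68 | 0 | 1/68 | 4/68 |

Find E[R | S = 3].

P(S = 3) = 15/68.
Σ R·P over the event = 2·(5/68) + 5·(5/68) + 6·(3/68) + 7·(1/68) + 9·(1/68) = 69/68.
E[R | S = 3] = (69/68) / (15/68) = 23/5.

23/5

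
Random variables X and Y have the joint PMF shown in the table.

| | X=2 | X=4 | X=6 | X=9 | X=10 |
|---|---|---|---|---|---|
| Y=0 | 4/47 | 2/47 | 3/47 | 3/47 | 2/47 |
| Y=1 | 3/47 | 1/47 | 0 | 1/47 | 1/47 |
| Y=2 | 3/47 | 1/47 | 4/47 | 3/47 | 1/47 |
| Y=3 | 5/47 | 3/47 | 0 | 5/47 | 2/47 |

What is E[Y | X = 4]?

12/7

P(X = 4) = 7/47.
Σ Y·P over the event = 0·(2/47) + 1·(1/47) + 2·(1/47) + 3·(3/47) = 12/47.
E[Y | X = 4] = (12/47) / (7/47) = 12/7.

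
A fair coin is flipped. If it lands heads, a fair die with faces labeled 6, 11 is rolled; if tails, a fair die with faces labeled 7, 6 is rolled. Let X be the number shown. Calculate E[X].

E[X | heads] = (6+11)/2 = 17/2.
E[X | tails] = (7+6)/2 = 13/2.
E[X] = (1/2)·(17/2) + (1/2)·(13/2) = 15/2.

15/2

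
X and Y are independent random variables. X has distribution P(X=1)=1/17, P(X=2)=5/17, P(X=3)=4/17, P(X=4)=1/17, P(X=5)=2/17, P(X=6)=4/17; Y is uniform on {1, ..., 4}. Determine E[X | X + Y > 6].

73/14

P(X + Y > 6) = 7/17.
Summing X·P(x,y) over outcomes with X + Y > 6 gives 73/34.
E[X | X + Y > 6] = (73/34) / (7/17) = 73/14.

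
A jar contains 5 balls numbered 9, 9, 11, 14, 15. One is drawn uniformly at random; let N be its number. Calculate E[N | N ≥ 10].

P(N ≥ 10) = 3/5.
Σ over the event: 11·1/5 + 14·1/5 + 15·1/5 = 8.
E[N | N ≥ 10] = (8) / (3/5) = 40/3.

40/3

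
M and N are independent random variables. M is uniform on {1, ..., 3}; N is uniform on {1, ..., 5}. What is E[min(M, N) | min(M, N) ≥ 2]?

Outcomes with min(M, N) ≥ 2: (2,2), (2,3), (2,4), (2,5), (3,2), (3,3), (3,4), (3,5), each with probability 1/15.
E[min(M, N) | min(M, N) ≥ 2] = (2 + 2 + 2 + 2 + 2 + 3 + 3 + 3) / 8 = 19/8.

19/8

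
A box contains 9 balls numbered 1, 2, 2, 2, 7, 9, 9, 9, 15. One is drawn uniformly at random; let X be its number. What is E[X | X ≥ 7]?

49/5

P(X ≥ 7) = 5/9.
Σ over the event: 7·1/9 + 9·1/3 + 15·1/9 = 49/9.
E[X | X ≥ 7] = (49/9) / (5/9) = 49/5.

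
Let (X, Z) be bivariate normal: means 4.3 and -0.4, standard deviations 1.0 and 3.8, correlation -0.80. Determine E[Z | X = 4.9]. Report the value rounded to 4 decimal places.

-2.2240

E[Z | X=x] = μ_Z + ρ(σ_Z/σ_X)(x − μ_X) for jointly normal variables.
E[Z | X=4.9] = -0.4 + (-0.80)·(3.8/1.0)·(4.9 − (4.3)) = -0.4 + (-3.04)·(0.6) = -2.2240.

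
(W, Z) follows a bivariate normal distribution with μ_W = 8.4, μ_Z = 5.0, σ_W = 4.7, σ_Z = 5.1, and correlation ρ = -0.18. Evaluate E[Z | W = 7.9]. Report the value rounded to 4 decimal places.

5.0977

The regression of Z on W has slope ρ·σ_Z/σ_W and passes through (μ_W, μ_Z).
E[Z | W=7.9] = 5.0 + (-0.18)·(5.1/4.7)·(7.9 − (8.4)) = 5.0 + (-0.19532)·(-0.5) = 5.0977.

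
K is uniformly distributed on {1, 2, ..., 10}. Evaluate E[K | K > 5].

Given K > 5, K is equally likely to be any of {6, 7, 8, 9, 10}.
E[K | K > 5] = (6 + 7 + 8 + 9 + 10) / 5 = 8.

8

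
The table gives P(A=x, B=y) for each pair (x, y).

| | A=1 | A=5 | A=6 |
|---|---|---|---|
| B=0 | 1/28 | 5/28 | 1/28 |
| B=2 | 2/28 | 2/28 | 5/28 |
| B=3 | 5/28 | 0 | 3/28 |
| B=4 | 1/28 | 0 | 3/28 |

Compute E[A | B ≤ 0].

32/7

P(B ≤ 0) = 1/4.
Σ A·P over the event = 1·(1/28) + 5·(5/28) + 6·(1/28) = 8/7.
E[A | B ≤ 0] = (8/7) / (1/4) = 32/7.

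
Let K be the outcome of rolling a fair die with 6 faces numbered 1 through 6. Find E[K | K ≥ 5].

Given K ≥ 5, K is equally likely to be any of {5, 6}.
E[K | K ≥ 5] = (5 + 6) / 2 = 11/2.

11/2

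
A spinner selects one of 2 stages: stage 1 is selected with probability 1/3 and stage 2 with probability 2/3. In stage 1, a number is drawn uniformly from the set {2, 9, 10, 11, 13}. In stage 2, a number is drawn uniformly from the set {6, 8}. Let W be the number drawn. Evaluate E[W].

23/3

E[W | stage 1] = (2+9+10+11+13)/5 = 9.
E[W | stage 2] = (6+8)/2 = 7.
By the law of total expectation,
E[W] = (1/3)·(9) + (2/3)·(7) = 23/3.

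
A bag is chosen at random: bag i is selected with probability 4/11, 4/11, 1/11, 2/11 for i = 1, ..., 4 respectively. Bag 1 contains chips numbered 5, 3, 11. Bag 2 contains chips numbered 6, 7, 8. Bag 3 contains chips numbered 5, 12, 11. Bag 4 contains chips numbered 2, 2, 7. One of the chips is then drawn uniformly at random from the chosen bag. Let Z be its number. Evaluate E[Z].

70/11

E[Z | bag 1] = (5+3+11)/3 = 19/3.
E[Z | bag 2] = (6+7+8)/3 = 7.
E[Z | bag 3] = (5+12+11)/3 = 28/3.
E[Z | bag 4] = (2+2+7)/3 = 11/3.
By the law of total expectation,
E[Z] = (4/11)·(19/3) + (4/11)·(7) + (1/11)·(28/3) + (2/11)·(11/3) = 70/11.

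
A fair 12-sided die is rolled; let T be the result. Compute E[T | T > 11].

Given T > 11, T is equally likely to be any of {12}.
E[T | T > 11] = (12) / 1 = 12.

12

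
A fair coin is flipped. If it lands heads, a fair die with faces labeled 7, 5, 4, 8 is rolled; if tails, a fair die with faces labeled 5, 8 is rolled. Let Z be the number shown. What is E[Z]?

E[Z | heads] = (7+5+4+8)/4 = 6.
E[Z | tails] = (5+8)/2 = 13/2.
By the law of total expectation,
E[Z] = (1/2)·(6) + (1/2)·(13/2) = 25/4.

25/4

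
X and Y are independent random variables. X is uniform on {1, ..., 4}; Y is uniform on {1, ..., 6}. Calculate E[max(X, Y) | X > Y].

10/3

P(X > Y) = 1/4.
Summing max(X,Y)·P(x,y) over outcomes with X > Y gives 5/6.
E[max(X, Y) | X > Y] = (5/6) / (1/4) = 10/3.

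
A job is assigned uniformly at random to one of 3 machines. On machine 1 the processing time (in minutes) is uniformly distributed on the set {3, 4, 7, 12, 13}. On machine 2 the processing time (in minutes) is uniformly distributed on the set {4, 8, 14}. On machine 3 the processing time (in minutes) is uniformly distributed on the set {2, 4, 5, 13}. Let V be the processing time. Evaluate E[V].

E[V | machine 1] = (3+4+7+12+13)/5 = 39/5.
E[V | machine 2] = (4+8+14)/3 = 26/3.
E[V | machine 3] = (2+4+5+13)/4 = 6.
E[V] = (1/3)·(39/5) + (1/3)·(26/3) + (1/3)·(6) = 337/45.

337/45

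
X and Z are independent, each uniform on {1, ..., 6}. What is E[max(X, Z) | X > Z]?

P(X > Z) = 5/12.
Summing max(X,Z)·P(x,y) over outcomes with X > Z gives 35/18.
E[max(X, Z) | X > Z] = (35/18) / (5/12) = 14/3.

14/3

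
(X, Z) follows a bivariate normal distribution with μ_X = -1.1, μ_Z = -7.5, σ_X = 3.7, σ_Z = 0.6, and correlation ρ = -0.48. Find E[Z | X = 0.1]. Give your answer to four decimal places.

-7.5934

The regression of Z on X has slope ρ·σ_Z/σ_X and passes through (μ_X, μ_Z).
E[Z | X=0.1] = -7.5 + (-0.48)·(0.6/3.7)·(0.1 − (-1.1)) = -7.5 + (-0.077838)·(1.2) = -7.5934.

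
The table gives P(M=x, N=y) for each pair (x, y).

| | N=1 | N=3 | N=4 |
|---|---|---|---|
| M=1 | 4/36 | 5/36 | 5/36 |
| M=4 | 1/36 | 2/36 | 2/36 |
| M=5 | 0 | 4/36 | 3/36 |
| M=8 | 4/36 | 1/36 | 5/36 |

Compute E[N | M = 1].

39/14

P(M = 1) = 7/18.
Σ N·P over the event = 1·(4/36) + 3·(5/36) + 4·(5/36) = 13/12.
E[N | M = 1] = (13/12) / (7/18) = 39/14.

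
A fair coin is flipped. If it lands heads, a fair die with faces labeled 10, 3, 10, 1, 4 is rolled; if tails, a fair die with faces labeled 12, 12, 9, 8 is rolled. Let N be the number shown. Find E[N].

E[N | heads] = (10+3+10+1+4)/5 = 28/5.
E[N | tails] = (12+12+9+8)/4 = 41/4.
By the law of total expectation,
E[N] = (1/2)·(28/5) + (1/2)·(41/4) = 317/40.

317/40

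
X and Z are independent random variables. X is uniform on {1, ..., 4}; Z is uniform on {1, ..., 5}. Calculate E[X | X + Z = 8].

7/2

Outcomes with X + Z = 8: (3,5), (4,4), each with probability 1/20.
E[X | X + Z = 8] = (3 + 4) / 2 = 7/2.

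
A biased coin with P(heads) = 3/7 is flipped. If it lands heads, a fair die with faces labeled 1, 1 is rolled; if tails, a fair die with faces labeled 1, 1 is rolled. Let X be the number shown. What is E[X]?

1

E[X | heads] = (1+1)/2 = 1.
E[X | tails] = (1+1)/2 = 1.
E[X] = (3/7)·(1) + (4/7)·(1) = 1.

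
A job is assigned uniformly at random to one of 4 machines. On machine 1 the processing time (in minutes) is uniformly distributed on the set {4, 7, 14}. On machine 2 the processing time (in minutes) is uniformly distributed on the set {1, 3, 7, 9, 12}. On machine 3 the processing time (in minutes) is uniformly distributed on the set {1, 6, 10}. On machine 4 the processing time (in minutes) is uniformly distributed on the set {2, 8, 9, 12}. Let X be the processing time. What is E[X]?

563/80

E[X | machine 1] = (4+7+14)/3 = 25/3.
E[X | machine 2] = (1+3+7+9+12)/5 = 32/5.
E[X | machine 3] = (1+6+10)/3 = 17/3.
E[X | machine 4] = (2+8+9+12)/4 = 31/4.
E[X] = (1/4)·(25/3) + (1/4)·(32/5) + (1/4)·(17/3) + (1/4)·(31/4) = 563/80.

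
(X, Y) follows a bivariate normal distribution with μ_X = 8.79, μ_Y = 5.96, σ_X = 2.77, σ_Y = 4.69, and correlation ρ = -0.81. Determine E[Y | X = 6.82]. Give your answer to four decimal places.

8.6617

E[Y | X=x] = μ_Y + ρ(σ_Y/σ_X)(x − μ_X) for jointly normal variables.
E[Y | X=6.82] = 5.96 + (-0.81)·(4.69/2.77)·(6.82 − (8.79)) = 5.96 + (-1.3714)·(-1.97) = 8.6617.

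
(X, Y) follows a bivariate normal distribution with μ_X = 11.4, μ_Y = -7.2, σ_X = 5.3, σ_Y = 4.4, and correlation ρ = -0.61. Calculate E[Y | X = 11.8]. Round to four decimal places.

The regression of Y on X has slope ρ·σ_Y/σ_X and passes through (μ_X, μ_Y).
E[Y | X=11.8] = -7.2 + (-0.61)·(4.4/5.3)·(11.8 − (11.4)) = -7.2 + (-0.50642)·(0.4) = -7.4026.

-7.4026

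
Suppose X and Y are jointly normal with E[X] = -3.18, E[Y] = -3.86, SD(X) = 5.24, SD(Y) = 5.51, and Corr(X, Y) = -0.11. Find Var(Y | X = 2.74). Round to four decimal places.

Var(Y | X=x) = (1 − ρ²)·σ_Y².
Var(Y | X=2.74) = (5.51)²·(1 − (-0.11)²) = 30.3601·0.9879 = 29.9927.

29.9927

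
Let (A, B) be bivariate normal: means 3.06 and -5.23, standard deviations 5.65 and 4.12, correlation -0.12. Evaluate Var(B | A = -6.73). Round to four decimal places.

16.7300

Var(B | A=x) = (1 − ρ²)·σ_B².
Var(B | A=-6.73) = (4.12)²·(1 − (-0.12)²) = 16.9744·0.9856 = 16.7300.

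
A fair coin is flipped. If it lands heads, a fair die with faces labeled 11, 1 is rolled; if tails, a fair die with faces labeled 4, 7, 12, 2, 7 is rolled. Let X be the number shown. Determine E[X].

E[X | heads] = (11+1)/2 = 6.
E[X | tails] = (4+7+12+2+7)/5 = 32/5.
E[X] = (1/2)·(6) + (1/2)·(32/5) = 31/5.

31/5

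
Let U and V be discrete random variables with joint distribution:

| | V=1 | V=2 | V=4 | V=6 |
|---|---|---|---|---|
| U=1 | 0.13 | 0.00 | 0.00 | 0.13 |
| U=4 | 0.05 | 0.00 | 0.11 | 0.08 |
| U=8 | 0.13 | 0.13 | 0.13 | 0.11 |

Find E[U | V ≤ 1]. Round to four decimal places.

P(V ≤ 1) = 0.31.
Σ U·P over the event = 1·(0.13) + 4·(0.05) + 8·(0.13) = 1.37.
E[U | V ≤ 1] = (1.37) / (0.31) = 4.4194.

4.4194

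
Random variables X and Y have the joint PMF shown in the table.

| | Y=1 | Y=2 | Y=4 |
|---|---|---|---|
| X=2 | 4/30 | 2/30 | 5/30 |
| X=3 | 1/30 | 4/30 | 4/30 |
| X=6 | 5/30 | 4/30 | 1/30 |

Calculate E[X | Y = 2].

4

P(Y = 2) = 1/3.
Summing X·P(X=x,Y=y) over the conditioning event gives 4/3.
E[X | Y = 2] = (4/3) / (1/3) = 4.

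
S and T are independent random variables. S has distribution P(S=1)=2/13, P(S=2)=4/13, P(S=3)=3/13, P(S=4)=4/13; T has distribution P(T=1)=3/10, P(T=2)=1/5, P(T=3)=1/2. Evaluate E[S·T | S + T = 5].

102/19

P(S + T = 5) = 19/65.
Summing ST·P(x,y) over outcomes with S + T = 5 gives 102/65.
E[S·T | S + T = 5] = (102/65) / (19/65) = 102/19.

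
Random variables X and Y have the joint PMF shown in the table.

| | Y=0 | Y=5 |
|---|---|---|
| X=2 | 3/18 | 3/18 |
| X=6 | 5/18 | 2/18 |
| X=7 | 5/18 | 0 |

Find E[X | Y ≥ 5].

18/5

P(Y ≥ 5) = 5/18.
Σ X·P over the event = 2·(3/18) + 6·(2/18) = 1.
E[X | Y ≥ 5] = (1) / (5/18) = 18/5.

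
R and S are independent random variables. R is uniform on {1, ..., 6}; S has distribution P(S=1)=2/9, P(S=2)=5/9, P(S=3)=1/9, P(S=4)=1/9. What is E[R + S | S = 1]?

9/2

P(S = 1) = 2/9.
Summing (R+S)·P(x,y) over outcomes with S = 1 gives 1.
E[R + S | S = 1] = (1) / (2/9) = 9/2.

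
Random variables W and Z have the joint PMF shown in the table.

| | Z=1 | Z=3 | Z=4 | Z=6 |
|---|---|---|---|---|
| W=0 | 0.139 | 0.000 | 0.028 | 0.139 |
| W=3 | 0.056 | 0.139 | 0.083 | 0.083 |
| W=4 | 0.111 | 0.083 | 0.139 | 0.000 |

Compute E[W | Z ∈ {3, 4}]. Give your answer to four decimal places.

3.2924

P(Z ∈ {3, 4}) = 0.472.
Σ W·P over the event = 0·(0.028) + 3·(0.139) + 3·(0.083) + 4·(0.083) + 4·(0.139) = 1.554.
E[W | Z ∈ {3, 4}] = (1.554) / (0.472) = 3.2924.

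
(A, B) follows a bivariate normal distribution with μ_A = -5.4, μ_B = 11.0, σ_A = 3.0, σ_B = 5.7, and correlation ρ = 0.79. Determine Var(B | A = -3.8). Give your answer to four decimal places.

For a bivariate normal, Var(B | A=x) = σ_B²(1 − ρ²).
Var(B | A=-3.8) = (5.7)²·(1 − (0.79)²) = 32.49·0.3759 = 12.2130.

12.2130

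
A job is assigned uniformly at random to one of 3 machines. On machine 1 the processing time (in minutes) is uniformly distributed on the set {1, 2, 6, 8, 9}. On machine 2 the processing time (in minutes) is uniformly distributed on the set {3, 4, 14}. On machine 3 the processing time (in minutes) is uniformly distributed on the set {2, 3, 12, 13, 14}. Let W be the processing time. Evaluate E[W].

E[W | machine 1] = (1+2+6+8+9)/5 = 26/5.
E[W | machine 2] = (3+4+14)/3 = 7.
E[W | machine 3] = (2+3+12+13+14)/5 = 44/5.
E[W] = (1/3)·(26/5) + (1/3)·(7) + (1/3)·(44/5) = 7.

7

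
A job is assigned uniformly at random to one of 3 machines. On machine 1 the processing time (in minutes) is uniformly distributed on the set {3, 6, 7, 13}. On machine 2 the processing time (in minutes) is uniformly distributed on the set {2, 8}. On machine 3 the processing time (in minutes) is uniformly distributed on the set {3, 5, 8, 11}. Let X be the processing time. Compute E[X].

19/3

E[X | machine 1] = (3+6+7+13)/4 = 29/4.
E[X | machine 2] = (2+8)/2 = 5.
E[X | machine 3] = (3+5+8+11)/4 = 27/4.
E[X] = (1/3)·(29/4) + (1/3)·(5) + (1/3)·(27/4) = 19/3.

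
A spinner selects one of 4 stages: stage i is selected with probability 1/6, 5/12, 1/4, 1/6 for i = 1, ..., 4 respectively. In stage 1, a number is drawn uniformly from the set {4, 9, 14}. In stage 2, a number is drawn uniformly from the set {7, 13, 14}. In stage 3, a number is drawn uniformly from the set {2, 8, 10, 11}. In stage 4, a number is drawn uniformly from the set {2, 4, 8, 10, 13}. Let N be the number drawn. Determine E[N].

6763/720

E[N | stage 1] = (4+9+14)/3 = 9.
E[N | stage 2] = (7+13+14)/3 = 34/3.
E[N | stage 3] = (2+8+10+11)/4 = 31/4.
E[N | stage 4] = (2+4+8+10+13)/5 = 37/5.
By the law of total expectation,
E[N] = (1/6)·(9) + (5/12)·(34/3) + (1/4)·(31/4) + (1/6)·(37/5) = 6763/720.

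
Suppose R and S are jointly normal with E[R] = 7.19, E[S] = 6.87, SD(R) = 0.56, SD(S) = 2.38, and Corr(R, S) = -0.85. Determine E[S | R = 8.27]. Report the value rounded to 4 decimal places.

2.9685

E[S | R=x] = μ_S + ρ(σ_S/σ_R)(x − μ_R) for jointly normal variables.
E[S | R=8.27] = 6.87 + (-0.85)·(2.38/0.56)·(8.27 − (7.19)) = 6.87 + (-3.6125)·(1.08) = 2.9685.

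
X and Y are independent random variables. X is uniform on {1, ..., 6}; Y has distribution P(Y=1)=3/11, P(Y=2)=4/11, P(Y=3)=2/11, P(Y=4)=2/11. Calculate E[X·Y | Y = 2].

P(Y = 2) = 4/11.
Summing XY·P(x,y) over outcomes with Y = 2 gives 28/11.
E[X·Y | Y = 2] = (28/11) / (4/11) = 7.

7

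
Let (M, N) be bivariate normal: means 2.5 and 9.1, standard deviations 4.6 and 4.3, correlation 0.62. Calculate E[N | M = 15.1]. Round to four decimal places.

E[N | M=x] = μ_N + ρ(σ_N/σ_M)(x − μ_M) for jointly normal variables.
E[N | M=15.1] = 9.1 + (0.62)·(4.3/4.6)·(15.1 − (2.5)) = 9.1 + (0.579565)·(12.6) = 16.4025.

16.4025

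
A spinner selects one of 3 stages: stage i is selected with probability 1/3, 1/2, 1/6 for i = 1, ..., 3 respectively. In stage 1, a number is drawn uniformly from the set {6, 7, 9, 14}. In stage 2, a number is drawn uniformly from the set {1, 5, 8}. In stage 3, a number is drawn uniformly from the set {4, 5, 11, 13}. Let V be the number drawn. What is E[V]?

E[V | stage 1] = (6+7+9+14)/4 = 9.
E[V | stage 2] = (1+5+8)/3 = 14/3.
E[V | stage 3] = (4+5+11+13)/4 = 33/4.
By the law of total expectation,
E[V] = (1/3)·(9) + (1/2)·(14/3) + (1/6)·(33/4) = 161/24.

161/24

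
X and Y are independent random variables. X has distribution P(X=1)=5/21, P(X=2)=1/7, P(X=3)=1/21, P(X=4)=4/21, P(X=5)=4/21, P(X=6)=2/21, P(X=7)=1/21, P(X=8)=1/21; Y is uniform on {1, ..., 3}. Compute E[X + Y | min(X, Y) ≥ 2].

P(min(X, Y) ≥ 2) = 32/63.
Summing (X+Y)·P(x,y) over outcomes with min(X, Y) ≥ 2 gives 32/9.
E[X + Y | min(X, Y) ≥ 2] = (32/9) / (32/63) = 7.

7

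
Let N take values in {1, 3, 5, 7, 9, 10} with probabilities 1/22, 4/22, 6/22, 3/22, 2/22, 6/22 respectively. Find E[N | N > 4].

P(N > 4) = 17/22.
Σ over the event: 5·3/11 + 7·3/22 + 9·1/11 + 10·3/11 = 129/22.
E[N | N > 4] = (129/22) / (17/22) = 129/17.

129/17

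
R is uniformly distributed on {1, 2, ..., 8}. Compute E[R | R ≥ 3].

Given R ≥ 3, R is equally likely to be any of {3, 4, 5, 6, 7, 8}.
E[R | R ≥ 3] = (3 + 4 + 5 + 6 + 7 + 8) / 6 = 11/2.

11/2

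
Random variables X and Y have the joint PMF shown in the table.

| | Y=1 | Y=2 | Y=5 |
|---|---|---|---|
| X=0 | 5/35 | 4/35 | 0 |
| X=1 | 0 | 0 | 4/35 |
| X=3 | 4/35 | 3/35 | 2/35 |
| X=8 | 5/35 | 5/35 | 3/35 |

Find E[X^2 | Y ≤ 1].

P(Y ≤ 1) = 2/5.
Σ X^2·P over the event = 0·(5/35) + 9·(4/35) + 64·(5/35) = 356/35.
E[X^2 | Y ≤ 1] = (356/35) / (2/5) = 178/7.

178/7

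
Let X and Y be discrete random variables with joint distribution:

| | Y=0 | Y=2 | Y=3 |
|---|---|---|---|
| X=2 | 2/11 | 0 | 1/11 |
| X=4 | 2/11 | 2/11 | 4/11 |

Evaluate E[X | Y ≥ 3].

P(Y ≥ 3) = 5/11.
Σ X·P over the event = 2·(1/11) + 4·(4/11) = 18/11.
E[X | Y ≥ 3] = (18/11) / (5/11) = 18/5.

18/5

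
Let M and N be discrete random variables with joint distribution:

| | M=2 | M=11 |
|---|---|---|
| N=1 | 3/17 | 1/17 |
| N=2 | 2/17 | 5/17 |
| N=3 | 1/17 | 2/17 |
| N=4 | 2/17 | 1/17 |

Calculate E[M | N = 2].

P(N = 2) = 7/17.
Summing M·P(M=x,N=y) over the conditioning event gives 59/17.
E[M | N = 2] = (59/17) / (7/17) = 59/7.

59/7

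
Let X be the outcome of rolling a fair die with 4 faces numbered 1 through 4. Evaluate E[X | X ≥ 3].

Given X ≥ 3, X is equally likely to be any of {3, 4}.
E[X | X ≥ 3] = (3 + 4) / 2 = 7/2.

7/2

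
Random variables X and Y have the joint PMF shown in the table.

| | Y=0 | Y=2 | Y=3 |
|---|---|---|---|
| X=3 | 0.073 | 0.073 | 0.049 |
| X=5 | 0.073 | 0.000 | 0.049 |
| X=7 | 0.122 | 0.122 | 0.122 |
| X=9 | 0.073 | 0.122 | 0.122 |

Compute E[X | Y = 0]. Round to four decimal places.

P(Y = 0) = 0.341.
Σ X·P over the event = 3·(0.073) + 5·(0.073) + 7·(0.122) + 9·(0.073) = 2.095.
E[X | Y = 0] = (2.095) / (0.341) = 6.1437.

6.1437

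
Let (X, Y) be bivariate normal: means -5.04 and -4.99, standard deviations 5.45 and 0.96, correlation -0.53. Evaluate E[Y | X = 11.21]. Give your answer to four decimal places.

The regression of Y on X has slope ρ·σ_Y/σ_X and passes through (μ_X, μ_Y).
E[Y | X=11.21] = -4.99 + (-0.53)·(0.96/5.45)·(11.21 − (-5.04)) = -4.99 + (-0.093358)·(16.25) = -6.5071.

-6.5071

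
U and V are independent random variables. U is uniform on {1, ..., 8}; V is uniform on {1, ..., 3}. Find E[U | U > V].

49/9

P(U > V) = 3/4.
Summing U·P(x,y) over outcomes with U > V gives 49/12.
E[U | U > V] = (49/12) / (3/4) = 49/9.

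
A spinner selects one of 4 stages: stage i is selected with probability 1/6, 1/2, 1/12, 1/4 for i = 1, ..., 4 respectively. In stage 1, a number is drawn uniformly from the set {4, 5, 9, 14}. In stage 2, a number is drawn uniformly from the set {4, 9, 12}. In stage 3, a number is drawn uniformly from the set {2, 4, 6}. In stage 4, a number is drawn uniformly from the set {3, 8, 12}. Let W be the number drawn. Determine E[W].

31/4

E[W | stage 1] = (4+5+9+14)/4 = 8.
E[W | stage 2] = (4+9+12)/3 = 25/3.
E[W | stage 3] = (2+4+6)/3 = 4.
E[W | stage 4] = (3+8+12)/3 = 23/3.
E[W] = (1/6)·(8) + (1/2)·(25/3) + (1/12)·(4) + (1/4)·(23/3) = 31/4.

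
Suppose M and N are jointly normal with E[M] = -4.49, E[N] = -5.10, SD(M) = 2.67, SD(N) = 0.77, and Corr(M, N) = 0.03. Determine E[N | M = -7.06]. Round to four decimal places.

E[N | M=x] = μ_N + ρ(σ_N/σ_M)(x − μ_M) for jointly normal variables.
E[N | M=-7.06] = -5.10 + (0.03)·(0.77/2.67)·(-7.06 − (-4.49)) = -5.10 + (0.0086517)·(-2.57) = -5.1222.

-5.1222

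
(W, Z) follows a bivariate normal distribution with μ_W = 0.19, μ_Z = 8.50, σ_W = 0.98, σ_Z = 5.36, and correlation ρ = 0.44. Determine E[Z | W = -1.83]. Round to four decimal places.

3.6388

The regression of Z on W has slope ρ·σ_Z/σ_W and passes through (μ_W, μ_Z).
E[Z | W=-1.83] = 8.50 + (0.44)·(5.36/0.98)·(-1.83 − (0.19)) = 8.50 + (2.40653)·(-2.02) = 3.6388.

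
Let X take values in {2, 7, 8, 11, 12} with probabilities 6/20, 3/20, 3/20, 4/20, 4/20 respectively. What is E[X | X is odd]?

65/7

P(X is odd) = 7/20.
Σ over the event: 7·3/20 + 11·1/5 = 13/4.
E[X | X is odd] = (13/4) / (7/20) = 65/7.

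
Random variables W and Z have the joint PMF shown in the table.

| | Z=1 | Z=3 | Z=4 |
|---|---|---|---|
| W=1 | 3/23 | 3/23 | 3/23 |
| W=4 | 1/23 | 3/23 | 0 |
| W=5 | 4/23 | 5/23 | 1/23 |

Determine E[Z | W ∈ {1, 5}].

47/19

P(W ∈ {1, 5}) = 19/23.
Σ Z·P over the event = 1·(3/23) + 3·(3/23) + 4·(3/23) + 1·(4/23) + 3·(5/23) + 4·(1/23) = 47/23.
E[Z | W ∈ {1, 5}] = (47/23) / (19/23) = 47/19.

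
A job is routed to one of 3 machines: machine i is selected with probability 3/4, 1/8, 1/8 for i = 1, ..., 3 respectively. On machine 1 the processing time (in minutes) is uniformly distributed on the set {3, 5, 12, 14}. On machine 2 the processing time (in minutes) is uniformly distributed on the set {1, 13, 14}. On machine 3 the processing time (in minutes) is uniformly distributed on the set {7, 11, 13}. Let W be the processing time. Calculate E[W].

53/6

E[W | machine 1] = (3+5+12+14)/4 = 17/2.
E[W | machine 2] = (1+13+14)/3 = 28/3.
E[W | machine 3] = (7+11+13)/3 = 31/3.
E[W] = (3/4)·(17/2) + (1/8)·(28/3) + (1/8)·(31/3) = 53/6.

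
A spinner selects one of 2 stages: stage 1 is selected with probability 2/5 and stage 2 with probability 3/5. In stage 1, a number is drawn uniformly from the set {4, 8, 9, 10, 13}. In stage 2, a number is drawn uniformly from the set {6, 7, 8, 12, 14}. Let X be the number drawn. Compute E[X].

E[X | stage 1] = (4+8+9+10+13)/5 = 44/5.
E[X | stage 2] = (6+7+8+12+14)/5 = 47/5.
By the law of total expectation,
E[X] = (2/5)·(44/5) + (3/5)·(47/5) = 229/25.

229/25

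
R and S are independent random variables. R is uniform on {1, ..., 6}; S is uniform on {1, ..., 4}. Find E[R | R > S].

32/7

P(R > S) = 7/12.
Summing R·P(x,y) over outcomes with R > S gives 8/3.
E[R | R > S] = (8/3) / (7/12) = 32/7.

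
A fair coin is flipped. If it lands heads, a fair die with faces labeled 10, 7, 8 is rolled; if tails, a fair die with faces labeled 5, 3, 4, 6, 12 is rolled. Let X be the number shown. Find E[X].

43/6

E[X | heads] = (10+7+8)/3 = 25/3.
E[X | tails] = (5+3+4+6+12)/5 = 6.
By the law of total expectation,
E[X] = (1/2)·(25/3) + (1/2)·(6) = 43/6.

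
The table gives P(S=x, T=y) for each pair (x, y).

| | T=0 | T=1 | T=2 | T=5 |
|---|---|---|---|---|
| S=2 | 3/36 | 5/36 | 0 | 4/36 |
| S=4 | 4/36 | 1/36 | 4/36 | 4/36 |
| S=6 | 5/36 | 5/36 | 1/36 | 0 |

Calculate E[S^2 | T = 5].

10

P(T = 5) = 2/9.
Σ S^2·P over the event = 4·(4/36) + 16·(4/36) = 20/9.
E[S^2 | T = 5] = (20/9) / (2/9) = 10.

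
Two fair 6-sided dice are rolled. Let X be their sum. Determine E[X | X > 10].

P(X > 10) = 1/12.
Σ over the event: 11·1/18 + 12·1/36 = 17/18.
E[X | X > 10] = (17/18) / (1/12) = 34/3.

34/3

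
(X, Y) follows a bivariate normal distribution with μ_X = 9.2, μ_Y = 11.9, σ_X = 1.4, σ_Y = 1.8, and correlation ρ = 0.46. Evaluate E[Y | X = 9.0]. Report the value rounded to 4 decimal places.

The regression of Y on X has slope ρ·σ_Y/σ_X and passes through (μ_X, μ_Y).
E[Y | X=9.0] = 11.9 + (0.46)·(1.8/1.4)·(9.0 − (9.2)) = 11.9 + (0.59143)·(-0.2) = 11.7817.

11.7817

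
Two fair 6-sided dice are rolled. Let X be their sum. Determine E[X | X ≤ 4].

P(X ≤ 4) = 1/6.
Σ over the event: 2·1/36 + 3·1/18 + 4·1/12 = 5/9.
E[X | X ≤ 4] = (5/9) / (1/6) = 10/3.

10/3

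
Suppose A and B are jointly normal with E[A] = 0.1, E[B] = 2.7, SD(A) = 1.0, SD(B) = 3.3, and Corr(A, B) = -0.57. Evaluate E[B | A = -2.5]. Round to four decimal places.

7.5906

E[B | A=x] = μ_B + ρ(σ_B/σ_A)(x − μ_A) for jointly normal variables.
E[B | A=-2.5] = 2.7 + (-0.57)·(3.3/1.0)·(-2.5 − (0.1)) = 2.7 + (-1.881)·(-2.6) = 7.5906.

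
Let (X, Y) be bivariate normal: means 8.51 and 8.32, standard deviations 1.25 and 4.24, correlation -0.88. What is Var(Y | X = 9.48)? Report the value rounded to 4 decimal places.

4.0557

The conditional variance in a bivariate normal is σ_Y²(1 − ρ²), independent of x.
Var(Y | X=9.48) = (4.24)²·(1 − (-0.88)²) = 17.9776·0.2256 = 4.0557.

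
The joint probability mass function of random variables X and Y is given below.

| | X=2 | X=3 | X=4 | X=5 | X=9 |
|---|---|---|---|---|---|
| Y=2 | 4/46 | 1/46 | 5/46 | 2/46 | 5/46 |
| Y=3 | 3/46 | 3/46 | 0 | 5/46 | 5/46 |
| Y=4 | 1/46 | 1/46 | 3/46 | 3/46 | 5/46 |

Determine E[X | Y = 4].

77/13

P(Y = 4) = 13/46.
Σ X·P over the event = 2·(1/46) + 3·(1/46) + 4·(3/46) + 5·(3/46) + 9·(5/46) = 77/46.
E[X | Y = 4] = (77/46) / (13/46) = 77/13.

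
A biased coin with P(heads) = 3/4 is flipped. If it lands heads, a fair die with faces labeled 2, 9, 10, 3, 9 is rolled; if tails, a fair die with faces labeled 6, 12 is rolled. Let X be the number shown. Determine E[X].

36/5

E[X | heads] = (2+9+10+3+9)/5 = 33/5.
E[X | tails] = (6+12)/2 = 9.
By the law of total expectation,
E[X] = (3/4)·(33/5) + (1/4)·(9) = 36/5.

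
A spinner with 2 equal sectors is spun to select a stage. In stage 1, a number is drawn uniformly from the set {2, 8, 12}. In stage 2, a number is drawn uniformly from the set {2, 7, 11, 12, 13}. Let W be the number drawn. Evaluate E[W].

E[W | stage 1] = (2+8+12)/3 = 22/3.
E[W | stage 2] = (2+7+11+12+13)/5 = 9.
By the law of total expectation,
E[W] = (1/2)·(22/3) + (1/2)·(9) = 49/6.

49/6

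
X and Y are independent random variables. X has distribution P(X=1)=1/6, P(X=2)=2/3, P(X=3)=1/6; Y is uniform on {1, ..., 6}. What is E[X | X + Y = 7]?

P(X + Y = 7) = 1/6.
Summing X·P(x,y) over outcomes with X + Y = 7 gives 1/3.
E[X | X + Y = 7] = (1/3) / (1/6) = 2.

2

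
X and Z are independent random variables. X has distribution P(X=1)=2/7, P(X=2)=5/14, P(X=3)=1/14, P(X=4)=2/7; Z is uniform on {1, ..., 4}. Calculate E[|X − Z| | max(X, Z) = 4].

47/26

P(max(X, Z) = 4) = 13/28.
Summing |X−Z|·P(x,y) over outcomes with max(X, Z) = 4 gives 47/56.
E[|X − Z| | max(X, Z) = 4] = (47/56) / (13/28) = 47/26.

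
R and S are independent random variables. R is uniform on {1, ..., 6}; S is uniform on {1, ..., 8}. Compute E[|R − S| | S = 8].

9/2

Outcomes with S = 8: (1,8), (2,8), (3,8), (4,8), (5,8), (6,8), each with probability 1/48.
E[|R − S| | S = 8] = (7 + 6 + 5 + 4 + 3 + 2) / 6 = 9/2.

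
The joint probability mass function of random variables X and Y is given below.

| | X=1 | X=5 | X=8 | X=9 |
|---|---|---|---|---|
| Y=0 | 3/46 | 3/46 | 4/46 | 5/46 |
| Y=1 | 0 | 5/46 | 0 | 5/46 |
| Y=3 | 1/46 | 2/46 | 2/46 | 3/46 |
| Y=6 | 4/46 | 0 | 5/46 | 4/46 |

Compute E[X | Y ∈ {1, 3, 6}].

204/31

P(Y ∈ {1, 3, 6}) = 31/46.
Summing X·P(X=x,Y=y) over the conditioning event gives 102/23.
E[X | Y ∈ {1, 3, 6}] = (102/23) / (31/46) = 204/31.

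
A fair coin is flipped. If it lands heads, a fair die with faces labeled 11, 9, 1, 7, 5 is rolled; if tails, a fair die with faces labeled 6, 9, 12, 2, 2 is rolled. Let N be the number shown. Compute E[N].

E[N | heads] = (11+9+1+7+5)/5 = 33/5.
E[N | tails] = (6+9+12+2+2)/5 = 31/5.
E[N] = (1/2)·(33/5) + (1/2)·(31/5) = 32/5.

32/5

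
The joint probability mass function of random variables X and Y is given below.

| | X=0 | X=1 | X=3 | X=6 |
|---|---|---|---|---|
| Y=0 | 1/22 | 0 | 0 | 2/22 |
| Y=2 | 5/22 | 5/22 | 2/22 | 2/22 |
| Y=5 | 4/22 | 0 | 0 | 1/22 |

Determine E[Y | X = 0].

3

P(X = 0) = 5/11.
Σ Y·P over the event = 0·(1/22) + 2·(5/22) + 5·(4/22) = 15/11.
E[Y | X = 0] = (15/11) / (5/11) = 3.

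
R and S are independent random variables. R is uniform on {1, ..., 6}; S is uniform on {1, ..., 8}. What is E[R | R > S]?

P(R > S) = 5/16.
Summing R·P(x,y) over outcomes with R > S gives 35/24.
E[R | R > S] = (35/24) / (5/16) = 14/3.

14/3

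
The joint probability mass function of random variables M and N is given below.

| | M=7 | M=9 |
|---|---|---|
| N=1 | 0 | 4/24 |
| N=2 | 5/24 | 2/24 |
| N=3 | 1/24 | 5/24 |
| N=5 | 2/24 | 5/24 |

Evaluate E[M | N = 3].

P(N = 3) = 1/4.
Σ M·P over the event = 7·(1/24) + 9·(5/24) = 13/6.
E[M | N = 3] = (13/6) / (1/4) = 26/3.

26/3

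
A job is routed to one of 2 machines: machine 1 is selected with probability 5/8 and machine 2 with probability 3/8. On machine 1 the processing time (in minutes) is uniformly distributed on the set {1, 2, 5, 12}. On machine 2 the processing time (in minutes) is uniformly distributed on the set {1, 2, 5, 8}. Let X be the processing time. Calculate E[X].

E[X | machine 1] = (1+2+5+12)/4 = 5.
E[X | machine 2] = (1+2+5+8)/4 = 4.
E[X] = (5/8)·(5) + (3/8)·(4) = 37/8.

37/8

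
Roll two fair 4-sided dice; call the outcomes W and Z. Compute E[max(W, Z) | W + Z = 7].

4

Outcomes with W + Z = 7: (3,4), (4,3), each with probability 1/16.
E[max(W, Z) | W + Z = 7] = (4 + 4) / 2 = 4.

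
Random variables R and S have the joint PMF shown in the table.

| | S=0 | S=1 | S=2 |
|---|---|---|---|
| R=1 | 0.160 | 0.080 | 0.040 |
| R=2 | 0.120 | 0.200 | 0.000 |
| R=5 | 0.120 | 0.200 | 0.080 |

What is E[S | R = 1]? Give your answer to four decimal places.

0.5714

P(R = 1) = 0.280.
Σ S·P over the event = 0·(0.160) + 1·(0.080) + 2·(0.040) = 0.160.
E[S | R = 1] = (0.160) / (0.280) = 0.5714.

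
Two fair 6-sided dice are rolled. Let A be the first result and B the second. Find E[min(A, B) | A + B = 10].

13/3

Outcomes with A + B = 10: (4,6), (5,5), (6,4), each with probability 1/36.
E[min(A, B) | A + B = 10] = (4 + 5 + 4) / 3 = 13/3.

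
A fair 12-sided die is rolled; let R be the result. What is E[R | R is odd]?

Given R is odd, R is equally likely to be any of {1, 3, 5, 7, 9, 11}.
E[R | R is odd] = (1 + 3 + 5 + 7 + 9 + 11) / 6 = 6.

6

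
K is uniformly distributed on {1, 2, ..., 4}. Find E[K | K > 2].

7/2

Given K > 2, K is equally likely to be any of {3, 4}.
E[K | K > 2] = (3 + 4) / 2 = 7/2.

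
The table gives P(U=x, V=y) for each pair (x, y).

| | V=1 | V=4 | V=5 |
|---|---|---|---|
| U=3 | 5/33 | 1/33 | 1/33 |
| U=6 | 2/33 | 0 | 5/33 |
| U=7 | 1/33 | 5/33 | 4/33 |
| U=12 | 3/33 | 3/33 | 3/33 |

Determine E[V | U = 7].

41/10

P(U = 7) = 10/33.
Σ V·P over the event = 1·(1/33) + 4·(5/33) + 5·(4/33) = 41/33.
E[V | U = 7] = (41/33) / (10/33) = 41/10.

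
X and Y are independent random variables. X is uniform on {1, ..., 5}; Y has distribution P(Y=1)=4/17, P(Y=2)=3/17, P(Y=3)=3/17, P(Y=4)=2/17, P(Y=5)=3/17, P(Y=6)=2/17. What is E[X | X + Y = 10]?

P(X + Y = 10) = 1/17.
Summing X·P(x,y) over outcomes with X + Y = 10 gives 23/85.
E[X | X + Y = 10] = (23/85) / (1/17) = 23/5.

23/5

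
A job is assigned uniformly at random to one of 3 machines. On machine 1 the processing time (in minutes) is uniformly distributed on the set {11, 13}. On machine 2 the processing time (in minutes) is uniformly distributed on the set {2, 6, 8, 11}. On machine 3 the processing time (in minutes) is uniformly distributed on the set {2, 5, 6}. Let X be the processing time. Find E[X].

277/36

E[X | machine 1] = (11+13)/2 = 12.
E[X | machine 2] = (2+6+8+11)/4 = 27/4.
E[X | machine 3] = (2+5+6)/3 = 13/3.
E[X] = (1/3)·(12) + (1/3)·(27/4) + (1/3)·(13/3) = 277/36.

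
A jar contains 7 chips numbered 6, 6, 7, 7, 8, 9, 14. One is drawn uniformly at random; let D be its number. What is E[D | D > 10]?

14

P(D > 10) = 1/7.
Σ over the event: 14·1/7 = 2.
E[D | D > 10] = (2) / (1/7) = 14.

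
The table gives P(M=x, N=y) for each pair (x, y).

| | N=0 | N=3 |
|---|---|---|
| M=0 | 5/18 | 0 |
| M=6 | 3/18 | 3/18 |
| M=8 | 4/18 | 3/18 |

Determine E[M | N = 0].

P(N = 0) = 2/3.
Σ M·P over the event = 0·(5/18) + 6·(3/18) + 8·(4/18) = 25/9.
E[M | N = 0] = (25/9) / (2/3) = 25/6.

25/6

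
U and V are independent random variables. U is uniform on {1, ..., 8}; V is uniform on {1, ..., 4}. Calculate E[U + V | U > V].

P(U > V) = 11/16.
Summing (U+V)·P(x,y) over outcomes with U > V gives 87/16.
E[U + V | U > V] = (87/16) / (11/16) = 87/11.

87/11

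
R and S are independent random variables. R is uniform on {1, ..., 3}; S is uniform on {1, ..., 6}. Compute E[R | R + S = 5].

Outcomes with R + S = 5: (1,4), (2,3), (3,2), each with probability 1/18.
E[R | R + S = 5] = (1 + 2 + 3) / 3 = 2.

2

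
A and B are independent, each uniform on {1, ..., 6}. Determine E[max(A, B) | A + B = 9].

Outcomes with A + B = 9: (3,6), (4,5), (5,4), (6,3), each with probability 1/36.
E[max(A, B) | A + B = 9] = (6 + 5 + 5 + 6) / 4 = 11/2.

11/2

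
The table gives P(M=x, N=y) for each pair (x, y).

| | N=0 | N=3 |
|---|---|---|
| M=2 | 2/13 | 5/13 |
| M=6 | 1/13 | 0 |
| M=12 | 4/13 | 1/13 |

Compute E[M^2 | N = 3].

82/3

P(N = 3) = 6/13.
Σ M^2·P over the event = 4·(5/13) + 144·(1/13) = 164/13.
E[M^2 | N = 3] = (164/13) / (6/13) = 82/3.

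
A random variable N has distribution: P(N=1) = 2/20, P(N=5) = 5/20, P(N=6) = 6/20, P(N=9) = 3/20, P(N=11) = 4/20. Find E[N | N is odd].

7

P(N is odd) = 7/10.
Σ over the event: 1·1/10 + 5·1/4 + 9·3/20 + 11·1/5 = 49/10.
E[N | N is odd] = (49/10) / (7/10) = 7.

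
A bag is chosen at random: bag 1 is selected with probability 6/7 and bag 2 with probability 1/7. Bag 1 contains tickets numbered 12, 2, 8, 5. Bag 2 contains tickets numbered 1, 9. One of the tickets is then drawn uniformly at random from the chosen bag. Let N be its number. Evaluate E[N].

13/2

E[N | bag 1] = (12+2+8+5)/4 = 27/4.
E[N | bag 2] = (1+9)/2 = 5.
E[N] = (6/7)·(27/4) + (1/7)·(5) = 13/2.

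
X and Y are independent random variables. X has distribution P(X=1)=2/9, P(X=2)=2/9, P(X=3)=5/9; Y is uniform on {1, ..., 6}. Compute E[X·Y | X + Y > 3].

P(X + Y > 3) = 8/9.
Summing XY·P(x,y) over outcomes with X + Y > 3 gives 431/54.
E[X·Y | X + Y > 3] = (431/54) / (8/9) = 431/48.

431/48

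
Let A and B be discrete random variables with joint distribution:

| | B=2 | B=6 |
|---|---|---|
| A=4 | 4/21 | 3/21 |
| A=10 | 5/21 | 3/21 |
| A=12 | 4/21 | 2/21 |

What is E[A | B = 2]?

114/13

P(B = 2) = 13/21.
Σ A·P over the event = 4·(4/21) + 10·(5/21) + 12·(4/21) = 38/7.
E[A | B = 2] = (38/7) / (13/21) = 114/13.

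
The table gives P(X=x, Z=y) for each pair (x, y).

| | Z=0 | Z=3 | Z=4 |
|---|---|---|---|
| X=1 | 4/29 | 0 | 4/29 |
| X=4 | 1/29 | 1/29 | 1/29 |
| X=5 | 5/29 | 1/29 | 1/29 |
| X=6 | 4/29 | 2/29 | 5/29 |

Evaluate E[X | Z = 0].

57/14

P(Z = 0) = 14/29.
Σ X·P over the event = 1·(4/29) + 4·(1/29) + 5·(5/29) + 6·(4/29) = 57/29.
E[X | Z = 0] = (57/29) / (14/29) = 57/14.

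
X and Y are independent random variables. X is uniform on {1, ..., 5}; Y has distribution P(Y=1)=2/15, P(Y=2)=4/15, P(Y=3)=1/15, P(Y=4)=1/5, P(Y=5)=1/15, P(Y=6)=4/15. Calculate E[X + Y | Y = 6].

9

P(Y = 6) = 4/15.
Summing (X+Y)·P(x,y) over outcomes with Y = 6 gives 12/5.
E[X + Y | Y = 6] = (12/5) / (4/15) = 9.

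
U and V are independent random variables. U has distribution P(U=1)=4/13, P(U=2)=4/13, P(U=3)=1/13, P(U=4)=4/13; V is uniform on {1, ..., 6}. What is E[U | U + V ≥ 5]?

P(U + V ≥ 5) = 19/26.
Summing U·P(x,y) over outcomes with U + V ≥ 5 gives 155/78.
E[U | U + V ≥ 5] = (155/78) / (19/26) = 155/57.

155/57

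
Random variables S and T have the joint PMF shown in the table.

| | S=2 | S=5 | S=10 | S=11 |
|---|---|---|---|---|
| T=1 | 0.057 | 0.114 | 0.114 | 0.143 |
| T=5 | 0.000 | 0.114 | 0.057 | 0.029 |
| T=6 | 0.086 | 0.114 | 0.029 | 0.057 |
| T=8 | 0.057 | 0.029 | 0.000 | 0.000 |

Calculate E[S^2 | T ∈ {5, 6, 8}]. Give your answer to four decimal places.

45.4598

P(T ∈ {5, 6, 8}) = 0.572.
Summing S^2·P(S=x,T=y) over the conditioning event gives 26.003.
E[S^2 | T ∈ {5, 6, 8}] = (26.003) / (0.572) = 45.4598.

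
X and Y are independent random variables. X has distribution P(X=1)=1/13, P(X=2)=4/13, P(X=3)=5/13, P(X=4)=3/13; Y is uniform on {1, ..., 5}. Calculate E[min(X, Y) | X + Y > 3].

P(X + Y > 3) = 59/65.
Summing min(X,Y)·P(x,y) over outcomes with X + Y > 3 gives 137/65.
E[min(X, Y) | X + Y > 3] = (137/65) / (59/65) = 137/59.

137/59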